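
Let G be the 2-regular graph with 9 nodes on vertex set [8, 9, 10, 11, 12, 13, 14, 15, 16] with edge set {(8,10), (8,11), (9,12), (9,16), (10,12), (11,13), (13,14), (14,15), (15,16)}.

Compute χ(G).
Clique number ω(G) = 2 (lower bound: χ ≥ ω).
Odd cycle [15, 16, 9, 12, 10, 8, 11, 13, 14] needs 3 colors (χ ≥ 3).
The coloring below uses 3 colors, so χ(G) = 3.
A valid 3-coloring: color 1: [9, 10, 13, 15]; color 2: [8, 12, 14, 16]; color 3: [11].

χ(G) = 3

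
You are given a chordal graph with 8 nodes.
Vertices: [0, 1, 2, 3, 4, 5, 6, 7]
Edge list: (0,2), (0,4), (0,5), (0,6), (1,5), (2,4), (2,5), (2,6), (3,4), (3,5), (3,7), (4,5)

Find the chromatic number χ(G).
χ(G) = 4

Clique number ω(G) = 4 (lower bound: χ ≥ ω).
The clique on [0, 2, 4, 5] has size 4, forcing χ ≥ 4, and the coloring below uses 4 colors, so χ(G) = 4.
A valid 4-coloring: color 1: [5, 6, 7]; color 2: [1, 2, 3]; color 3: [4]; color 4: [0].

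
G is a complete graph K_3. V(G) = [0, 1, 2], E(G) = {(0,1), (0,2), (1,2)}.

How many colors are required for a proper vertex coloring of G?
χ(G) = 3

Clique number ω(G) = 3 (lower bound: χ ≥ ω).
The clique on [0, 1, 2] has size 3, forcing χ ≥ 3, and the coloring below uses 3 colors, so χ(G) = 3.
A valid 3-coloring: color 1: [0]; color 2: [2]; color 3: [1].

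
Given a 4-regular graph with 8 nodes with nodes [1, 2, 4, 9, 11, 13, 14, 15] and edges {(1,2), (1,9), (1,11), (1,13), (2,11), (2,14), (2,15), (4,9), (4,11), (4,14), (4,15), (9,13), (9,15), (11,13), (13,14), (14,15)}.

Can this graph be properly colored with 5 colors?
A valid 5-coloring: color 1: [1, 15]; color 2: [9, 11, 14]; color 3: [2, 4, 13].
(χ(G) = 3 ≤ 5.)

Yes, G is 5-colorable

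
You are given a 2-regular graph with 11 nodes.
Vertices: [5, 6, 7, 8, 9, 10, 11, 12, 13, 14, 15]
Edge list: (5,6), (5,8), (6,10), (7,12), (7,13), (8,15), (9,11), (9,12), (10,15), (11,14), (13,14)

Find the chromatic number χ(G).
Clique number ω(G) = 2 (lower bound: χ ≥ ω).
Odd cycle [6, 5, 8, 15, 10] needs 3 colors (χ ≥ 3).
The coloring below uses 3 colors, so χ(G) = 3.
A valid 3-coloring: color 1: [6, 7, 9, 14, 15]; color 2: [5, 10, 11, 12, 13]; color 3: [8].

χ(G) = 3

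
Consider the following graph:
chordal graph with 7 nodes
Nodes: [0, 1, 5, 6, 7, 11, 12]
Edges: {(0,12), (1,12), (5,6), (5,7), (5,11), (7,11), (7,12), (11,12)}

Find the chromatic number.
χ(G) = 3

Clique number ω(G) = 3 (lower bound: χ ≥ ω).
The clique on [7, 11, 12] has size 3, forcing χ ≥ 3, and the coloring below uses 3 colors, so χ(G) = 3.
A valid 3-coloring: color 1: [5, 12]; color 2: [0, 1, 6, 11]; color 3: [7].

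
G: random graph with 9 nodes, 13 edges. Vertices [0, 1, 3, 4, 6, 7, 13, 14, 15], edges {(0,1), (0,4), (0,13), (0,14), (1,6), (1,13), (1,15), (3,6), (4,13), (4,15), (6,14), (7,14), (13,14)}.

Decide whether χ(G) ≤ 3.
A valid 3-coloring: color 1: [1, 3, 4, 14]; color 2: [0, 6, 7, 15]; color 3: [13].
(χ(G) = 3 ≤ 3.)

Yes, G is 3-colorable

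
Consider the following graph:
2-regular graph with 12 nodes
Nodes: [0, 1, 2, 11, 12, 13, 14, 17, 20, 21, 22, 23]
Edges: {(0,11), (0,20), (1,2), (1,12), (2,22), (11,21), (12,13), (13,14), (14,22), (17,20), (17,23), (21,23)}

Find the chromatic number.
Clique number ω(G) = 2 (lower bound: χ ≥ ω).
The graph is bipartite (no odd cycle), so 2 colors suffice: χ(G) = 2.
A valid 2-coloring: color 1: [1, 11, 13, 20, 22, 23]; color 2: [0, 2, 12, 14, 17, 21].

χ(G) = 2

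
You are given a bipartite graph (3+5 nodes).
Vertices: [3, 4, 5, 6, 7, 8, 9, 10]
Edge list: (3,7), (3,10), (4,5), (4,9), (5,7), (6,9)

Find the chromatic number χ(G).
Clique number ω(G) = 2 (lower bound: χ ≥ ω).
The graph is bipartite (no odd cycle), so 2 colors suffice: χ(G) = 2.
A valid 2-coloring: color 1: [3, 5, 8, 9]; color 2: [4, 6, 7, 10].

χ(G) = 2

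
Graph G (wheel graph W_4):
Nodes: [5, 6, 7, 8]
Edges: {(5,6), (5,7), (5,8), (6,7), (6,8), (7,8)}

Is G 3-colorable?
No, G is not 3-colorable

The clique on vertices [5, 6, 7, 8] has size 4 > 3, so it alone needs 4 colors.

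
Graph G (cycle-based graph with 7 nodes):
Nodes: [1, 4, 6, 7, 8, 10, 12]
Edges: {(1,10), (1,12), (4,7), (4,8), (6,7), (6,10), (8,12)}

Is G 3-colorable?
A valid 3-coloring: color 1: [4, 10, 12]; color 2: [1, 6, 8]; color 3: [7].
(χ(G) = 3 ≤ 3.)

Yes, G is 3-colorable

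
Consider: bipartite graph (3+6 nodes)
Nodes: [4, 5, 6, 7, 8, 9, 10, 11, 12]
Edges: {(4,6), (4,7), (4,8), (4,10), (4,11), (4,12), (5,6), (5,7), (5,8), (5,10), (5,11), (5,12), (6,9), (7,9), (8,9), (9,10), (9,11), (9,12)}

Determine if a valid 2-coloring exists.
Yes, G is 2-colorable

A valid 2-coloring: color 1: [4, 5, 9]; color 2: [6, 7, 8, 10, 11, 12].
(χ(G) = 2 ≤ 2.)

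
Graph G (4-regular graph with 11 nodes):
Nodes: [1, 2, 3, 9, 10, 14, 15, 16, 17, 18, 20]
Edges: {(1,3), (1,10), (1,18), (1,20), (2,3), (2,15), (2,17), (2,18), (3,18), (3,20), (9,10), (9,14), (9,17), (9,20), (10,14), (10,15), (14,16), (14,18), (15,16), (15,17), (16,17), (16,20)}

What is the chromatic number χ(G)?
χ(G) = 3

Clique number ω(G) = 3 (lower bound: χ ≥ ω).
The clique on [1, 3, 18] has size 3, forcing χ ≥ 3, and the coloring below uses 3 colors, so χ(G) = 3.
A valid 3-coloring: color 1: [1, 2, 9, 16]; color 2: [3, 14, 15]; color 3: [10, 17, 18, 20].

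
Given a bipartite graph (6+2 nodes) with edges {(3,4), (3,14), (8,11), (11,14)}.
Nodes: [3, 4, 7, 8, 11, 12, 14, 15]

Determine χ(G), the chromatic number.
Clique number ω(G) = 2 (lower bound: χ ≥ ω).
The graph is bipartite (no odd cycle), so 2 colors suffice: χ(G) = 2.
A valid 2-coloring: color 1: [4, 7, 8, 12, 14, 15]; color 2: [3, 11].

χ(G) = 2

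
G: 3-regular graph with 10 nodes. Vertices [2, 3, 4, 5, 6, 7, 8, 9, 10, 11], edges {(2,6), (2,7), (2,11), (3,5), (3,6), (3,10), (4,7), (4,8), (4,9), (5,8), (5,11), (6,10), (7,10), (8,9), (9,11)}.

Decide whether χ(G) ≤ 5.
A valid 5-coloring: color 1: [3, 7, 8, 11]; color 2: [2, 4, 5, 10]; color 3: [6, 9].
(χ(G) = 3 ≤ 5.)

Yes, G is 5-colorable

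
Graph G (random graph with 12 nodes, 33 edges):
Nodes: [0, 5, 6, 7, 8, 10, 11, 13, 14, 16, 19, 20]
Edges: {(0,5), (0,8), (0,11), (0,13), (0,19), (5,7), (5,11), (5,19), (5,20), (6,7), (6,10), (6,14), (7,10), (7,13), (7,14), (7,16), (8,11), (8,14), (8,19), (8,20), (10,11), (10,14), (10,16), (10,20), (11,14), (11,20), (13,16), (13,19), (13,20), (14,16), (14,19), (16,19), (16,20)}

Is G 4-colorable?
Yes, G is 4-colorable

A valid 4-coloring: color 1: [0, 14, 20]; color 2: [7, 11, 19]; color 3: [5, 6, 8, 16]; color 4: [10, 13].
(χ(G) = 4 ≤ 4.)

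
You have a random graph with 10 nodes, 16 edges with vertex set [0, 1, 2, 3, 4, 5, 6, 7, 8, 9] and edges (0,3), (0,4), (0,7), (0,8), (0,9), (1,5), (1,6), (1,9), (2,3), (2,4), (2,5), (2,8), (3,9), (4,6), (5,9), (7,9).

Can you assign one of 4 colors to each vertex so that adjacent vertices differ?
A valid 4-coloring: color 1: [0, 1, 2]; color 2: [6, 8, 9]; color 3: [3, 4, 5, 7].
(χ(G) = 3 ≤ 4.)

Yes, G is 4-colorable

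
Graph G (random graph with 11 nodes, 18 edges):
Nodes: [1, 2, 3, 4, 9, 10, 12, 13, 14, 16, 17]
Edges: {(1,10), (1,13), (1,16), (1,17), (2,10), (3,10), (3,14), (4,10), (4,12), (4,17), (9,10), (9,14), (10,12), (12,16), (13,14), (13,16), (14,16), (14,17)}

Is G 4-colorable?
A valid 4-coloring: color 1: [10, 16, 17]; color 2: [1, 2, 4, 14]; color 3: [3, 9, 12, 13].
(χ(G) = 3 ≤ 4.)

Yes, G is 4-colorable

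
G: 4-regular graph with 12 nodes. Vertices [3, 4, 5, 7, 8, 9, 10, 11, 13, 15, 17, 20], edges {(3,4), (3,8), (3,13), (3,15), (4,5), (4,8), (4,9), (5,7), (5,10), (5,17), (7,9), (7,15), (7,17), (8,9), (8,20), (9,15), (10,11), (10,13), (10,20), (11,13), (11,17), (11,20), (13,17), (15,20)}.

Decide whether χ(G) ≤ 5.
Yes, G is 5-colorable

A valid 5-coloring: color 1: [3, 5, 9, 20]; color 2: [4, 7, 11]; color 3: [8, 13, 15]; color 4: [10, 17].
(χ(G) = 3 ≤ 5.)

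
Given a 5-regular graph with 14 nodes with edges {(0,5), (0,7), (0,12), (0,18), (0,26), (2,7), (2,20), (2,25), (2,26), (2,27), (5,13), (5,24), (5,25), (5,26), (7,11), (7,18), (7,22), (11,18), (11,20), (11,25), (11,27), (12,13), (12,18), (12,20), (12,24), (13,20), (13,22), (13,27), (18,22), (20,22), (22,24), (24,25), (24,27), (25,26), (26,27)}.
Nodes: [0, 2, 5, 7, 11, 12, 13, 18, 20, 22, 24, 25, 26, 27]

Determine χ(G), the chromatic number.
χ(G) = 4

Clique number ω(G) = 3 (lower bound: χ ≥ ω).
Suppose a proper 3-coloring c exists. The clique [0, 5, 26] takes 3 distinct colors; by symmetry let c(0) = 1, c(5) = 2, c(26) = 3.
- Vertex 25: neighbors [5, 26] already have colors [2, 3] ⇒ c(25) = 1.
- Vertex 2: neighbors [25, 26] already have colors [1, 3] ⇒ c(2) = 2.
- Vertex 7: neighbors [0, 2] already have colors [1, 2] ⇒ c(7) = 3.
- Vertex 11: neighbors [25, 7] already have colors [1, 3] ⇒ c(11) = 2.
- Vertex 18: neighbors [0, 11, 7] already have colors [1, 2, 3] — all 3 colors blocked. Contradiction.
The forced assignments end in a contradiction, so G has no proper 3-coloring (χ ≥ 4).
The coloring below uses 4 colors, so χ(G) = 4.
A valid 4-coloring: color 1: [0, 2, 11, 13, 24]; color 2: [5, 12, 22, 27]; color 3: [18, 20, 26]; color 4: [7, 25].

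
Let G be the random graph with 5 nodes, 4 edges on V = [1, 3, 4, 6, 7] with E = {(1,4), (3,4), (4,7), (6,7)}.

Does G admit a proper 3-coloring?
A valid 3-coloring: color 1: [4, 6]; color 2: [1, 3, 7].
(χ(G) = 2 ≤ 3.)

Yes, G is 3-colorable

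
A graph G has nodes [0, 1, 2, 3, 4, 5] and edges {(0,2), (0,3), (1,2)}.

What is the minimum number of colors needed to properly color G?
Clique number ω(G) = 2 (lower bound: χ ≥ ω).
The graph is bipartite (no odd cycle), so 2 colors suffice: χ(G) = 2.
A valid 2-coloring: color 1: [2, 3, 4, 5]; color 2: [0, 1].

χ(G) = 2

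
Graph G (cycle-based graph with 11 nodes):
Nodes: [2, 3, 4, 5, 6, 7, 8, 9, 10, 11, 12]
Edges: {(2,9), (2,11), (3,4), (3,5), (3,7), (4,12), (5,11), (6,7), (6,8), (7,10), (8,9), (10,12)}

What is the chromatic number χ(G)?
Clique number ω(G) = 2 (lower bound: χ ≥ ω).
Odd cycle [10, 12, 4, 3, 7] needs 3 colors (χ ≥ 3).
The coloring below uses 3 colors, so χ(G) = 3.
A valid 3-coloring: color 1: [2, 5, 7, 8, 12]; color 2: [3, 6, 9, 10, 11]; color 3: [4].

χ(G) = 3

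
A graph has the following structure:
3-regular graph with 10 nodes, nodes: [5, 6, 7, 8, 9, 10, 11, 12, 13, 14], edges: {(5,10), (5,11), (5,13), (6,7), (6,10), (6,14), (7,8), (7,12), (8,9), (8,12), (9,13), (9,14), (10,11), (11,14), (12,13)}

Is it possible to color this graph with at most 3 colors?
Yes, G is 3-colorable

A valid 3-coloring: color 1: [7, 9, 11]; color 2: [5, 6, 12]; color 3: [8, 10, 13, 14].
(χ(G) = 3 ≤ 3.)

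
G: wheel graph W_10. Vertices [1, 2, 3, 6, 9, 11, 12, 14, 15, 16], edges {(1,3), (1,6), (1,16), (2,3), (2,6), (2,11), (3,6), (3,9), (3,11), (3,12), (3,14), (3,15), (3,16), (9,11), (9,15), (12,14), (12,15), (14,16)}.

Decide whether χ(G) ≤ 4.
Yes, G is 4-colorable

A valid 4-coloring: color 1: [3]; color 2: [1, 11, 14, 15]; color 3: [2, 9, 12, 16]; color 4: [6].
(χ(G) = 4 ≤ 4.)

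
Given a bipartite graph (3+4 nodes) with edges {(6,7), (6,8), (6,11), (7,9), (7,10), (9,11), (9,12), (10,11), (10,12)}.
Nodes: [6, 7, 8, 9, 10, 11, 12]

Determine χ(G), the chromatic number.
Clique number ω(G) = 2 (lower bound: χ ≥ ω).
The graph is bipartite (no odd cycle), so 2 colors suffice: χ(G) = 2.
A valid 2-coloring: color 1: [6, 9, 10]; color 2: [7, 8, 11, 12].

χ(G) = 2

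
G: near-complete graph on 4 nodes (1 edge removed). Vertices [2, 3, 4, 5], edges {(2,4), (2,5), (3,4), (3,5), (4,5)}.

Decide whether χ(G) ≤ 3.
A valid 3-coloring: color 1: [4]; color 2: [5]; color 3: [2, 3].
(χ(G) = 3 ≤ 3.)

Yes, G is 3-colorable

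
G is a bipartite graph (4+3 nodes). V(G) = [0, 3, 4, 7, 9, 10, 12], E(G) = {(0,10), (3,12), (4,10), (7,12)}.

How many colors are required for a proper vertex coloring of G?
Clique number ω(G) = 2 (lower bound: χ ≥ ω).
The graph is bipartite (no odd cycle), so 2 colors suffice: χ(G) = 2.
A valid 2-coloring: color 1: [9, 10, 12]; color 2: [0, 3, 4, 7].

χ(G) = 2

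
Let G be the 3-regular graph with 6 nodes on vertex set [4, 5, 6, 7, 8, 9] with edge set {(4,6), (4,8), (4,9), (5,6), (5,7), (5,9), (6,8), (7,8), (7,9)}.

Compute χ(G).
Clique number ω(G) = 3 (lower bound: χ ≥ ω).
The clique on [4, 6, 8] has size 3, forcing χ ≥ 3, and the coloring below uses 3 colors, so χ(G) = 3.
A valid 3-coloring: color 1: [6, 9]; color 2: [5, 8]; color 3: [4, 7].

χ(G) = 3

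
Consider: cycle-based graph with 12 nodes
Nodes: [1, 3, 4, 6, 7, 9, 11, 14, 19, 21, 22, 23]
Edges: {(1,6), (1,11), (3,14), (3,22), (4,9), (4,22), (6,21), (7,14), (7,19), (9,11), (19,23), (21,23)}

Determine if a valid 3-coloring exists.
Yes, G is 3-colorable

A valid 3-coloring: color 1: [1, 9, 14, 19, 21, 22]; color 2: [3, 4, 6, 7, 11, 23].
(χ(G) = 2 ≤ 3.)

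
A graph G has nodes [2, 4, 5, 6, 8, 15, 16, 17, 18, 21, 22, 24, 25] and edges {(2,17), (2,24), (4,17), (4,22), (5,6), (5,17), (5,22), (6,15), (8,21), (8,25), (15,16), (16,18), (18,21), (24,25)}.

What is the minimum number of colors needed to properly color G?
Clique number ω(G) = 2 (lower bound: χ ≥ ω).
Odd cycle [25, 8, 21, 18, 16, 15, 6, 5, 17, 2, 24] needs 3 colors (χ ≥ 3).
The coloring below uses 3 colors, so χ(G) = 3.
A valid 3-coloring: color 1: [2, 4, 5, 16, 21, 25]; color 2: [8, 15, 17, 18, 22, 24]; color 3: [6].

χ(G) = 3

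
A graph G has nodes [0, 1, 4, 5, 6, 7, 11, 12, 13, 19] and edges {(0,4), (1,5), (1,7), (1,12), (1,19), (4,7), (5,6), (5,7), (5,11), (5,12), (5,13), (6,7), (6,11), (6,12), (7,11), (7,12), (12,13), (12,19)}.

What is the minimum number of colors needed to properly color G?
Clique number ω(G) = 4 (lower bound: χ ≥ ω).
The clique on [5, 6, 7, 11] has size 4, forcing χ ≥ 4, and the coloring below uses 4 colors, so χ(G) = 4.
A valid 4-coloring: color 1: [4, 11, 12]; color 2: [0, 5, 19]; color 3: [7, 13]; color 4: [1, 6].

χ(G) = 4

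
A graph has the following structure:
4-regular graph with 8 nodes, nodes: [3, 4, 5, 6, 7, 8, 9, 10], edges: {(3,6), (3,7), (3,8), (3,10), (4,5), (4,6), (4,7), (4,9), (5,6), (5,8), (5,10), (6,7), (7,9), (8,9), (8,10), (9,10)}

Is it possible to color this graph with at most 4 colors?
A valid 4-coloring: color 1: [7, 10]; color 2: [6, 9]; color 3: [4, 8]; color 4: [3, 5].
(χ(G) = 4 ≤ 4.)

Yes, G is 4-colorable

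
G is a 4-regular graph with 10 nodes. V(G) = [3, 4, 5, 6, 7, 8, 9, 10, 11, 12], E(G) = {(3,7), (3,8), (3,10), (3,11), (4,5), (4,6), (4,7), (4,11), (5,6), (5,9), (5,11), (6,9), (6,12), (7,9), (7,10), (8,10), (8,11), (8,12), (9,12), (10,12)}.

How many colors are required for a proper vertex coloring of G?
Clique number ω(G) = 3 (lower bound: χ ≥ ω).
Suppose a proper 3-coloring c exists. The clique [3, 7, 10] takes 3 distinct colors; by symmetry let c(3) = 1, c(7) = 2, c(10) = 3.
- Vertex 8: neighbors [3, 10] already have colors [1, 3] ⇒ c(8) = 2.
- Vertex 11: neighbors [3, 8] already have colors [1, 2] ⇒ c(11) = 3.
- Vertex 4: neighbors [7, 11] already have colors [2, 3] ⇒ c(4) = 1.
- Vertex 5: neighbors [4, 11] already have colors [1, 3] ⇒ c(5) = 2.
- Vertex 6: neighbors [4, 5] already have colors [1, 2] ⇒ c(6) = 3.
- Vertex 9: neighbors [5, 6] already have colors [2, 3] ⇒ c(9) = 1.
- Vertex 12: neighbors [9, 8, 6] already have colors [1, 2, 3] — all 3 colors blocked. Contradiction.
The forced assignments end in a contradiction, so G has no proper 3-coloring (χ ≥ 4).
The coloring below uses 4 colors, so χ(G) = 4.
A valid 4-coloring: color 1: [6, 10, 11]; color 2: [4, 8, 9]; color 3: [5, 7, 12]; color 4: [3].

χ(G) = 4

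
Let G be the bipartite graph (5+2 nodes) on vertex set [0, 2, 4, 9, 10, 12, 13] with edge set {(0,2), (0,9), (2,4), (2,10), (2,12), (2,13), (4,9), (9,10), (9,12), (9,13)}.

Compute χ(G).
Clique number ω(G) = 2 (lower bound: χ ≥ ω).
The graph is bipartite (no odd cycle), so 2 colors suffice: χ(G) = 2.
A valid 2-coloring: color 1: [2, 9]; color 2: [0, 4, 10, 12, 13].

χ(G) = 2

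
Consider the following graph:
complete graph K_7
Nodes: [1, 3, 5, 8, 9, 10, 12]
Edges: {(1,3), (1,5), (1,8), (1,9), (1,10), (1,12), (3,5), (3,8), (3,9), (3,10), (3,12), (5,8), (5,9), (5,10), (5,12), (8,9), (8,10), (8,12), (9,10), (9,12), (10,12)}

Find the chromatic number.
χ(G) = 7

Clique number ω(G) = 7 (lower bound: χ ≥ ω).
The clique on [1, 3, 5, 8, 9, 10, 12] has size 7, forcing χ ≥ 7, and the coloring below uses 7 colors, so χ(G) = 7.
A valid 7-coloring: color 1: [12]; color 2: [9]; color 3: [10]; color 4: [1]; color 5: [5]; color 6: [8]; color 7: [3].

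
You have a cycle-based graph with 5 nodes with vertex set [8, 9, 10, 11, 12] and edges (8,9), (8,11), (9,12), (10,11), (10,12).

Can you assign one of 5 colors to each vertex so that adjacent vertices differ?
A valid 5-coloring: color 1: [8, 10]; color 2: [9, 11]; color 3: [12].
(χ(G) = 3 ≤ 5.)

Yes, G is 5-colorable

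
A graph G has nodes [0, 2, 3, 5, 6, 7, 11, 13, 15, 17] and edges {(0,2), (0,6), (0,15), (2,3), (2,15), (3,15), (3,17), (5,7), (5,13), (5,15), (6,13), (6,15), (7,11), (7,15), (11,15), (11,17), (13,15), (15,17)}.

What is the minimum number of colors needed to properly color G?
χ(G) = 4

Clique number ω(G) = 3 (lower bound: χ ≥ ω).
Odd cycle [3, 2, 0, 6, 13, 5, 7, 11, 17] needs 3 colors (χ ≥ 3).
Vertex 15 is adjacent to every vertex of [0, 2, 3, 5, 6, 7, 11, 13, 17], which already need 3 colors among themselves, so 15 needs a new color (χ ≥ 4).
The coloring below uses 4 colors, so χ(G) = 4.
A valid 4-coloring: color 1: [15]; color 2: [0, 3, 11, 13]; color 3: [2, 5, 6, 17]; color 4: [7].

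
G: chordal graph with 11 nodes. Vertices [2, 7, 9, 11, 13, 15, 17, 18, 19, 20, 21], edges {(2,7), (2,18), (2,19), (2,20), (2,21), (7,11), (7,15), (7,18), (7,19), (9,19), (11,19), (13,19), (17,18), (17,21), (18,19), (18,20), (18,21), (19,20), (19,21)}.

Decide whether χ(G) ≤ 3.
No, G is not 3-colorable

The clique on vertices [2, 18, 19, 20] has size 4 > 3, so it alone needs 4 colors.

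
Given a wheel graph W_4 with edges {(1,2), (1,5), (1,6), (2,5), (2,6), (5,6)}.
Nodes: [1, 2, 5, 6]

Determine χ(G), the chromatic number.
Clique number ω(G) = 4 (lower bound: χ ≥ ω).
The clique on [1, 2, 5, 6] has size 4, forcing χ ≥ 4, and the coloring below uses 4 colors, so χ(G) = 4.
A valid 4-coloring: color 1: [2]; color 2: [1]; color 3: [6]; color 4: [5].

χ(G) = 4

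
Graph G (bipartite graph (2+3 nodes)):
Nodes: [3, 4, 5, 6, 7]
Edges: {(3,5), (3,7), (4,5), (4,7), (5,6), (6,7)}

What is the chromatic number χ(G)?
χ(G) = 2

Clique number ω(G) = 2 (lower bound: χ ≥ ω).
The graph is bipartite (no odd cycle), so 2 colors suffice: χ(G) = 2.
A valid 2-coloring: color 1: [5, 7]; color 2: [3, 4, 6].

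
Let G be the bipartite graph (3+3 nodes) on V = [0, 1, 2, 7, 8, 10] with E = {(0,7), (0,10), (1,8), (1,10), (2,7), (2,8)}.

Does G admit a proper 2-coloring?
A valid 2-coloring: color 1: [7, 8, 10]; color 2: [0, 1, 2].
(χ(G) = 2 ≤ 2.)

Yes, G is 2-colorable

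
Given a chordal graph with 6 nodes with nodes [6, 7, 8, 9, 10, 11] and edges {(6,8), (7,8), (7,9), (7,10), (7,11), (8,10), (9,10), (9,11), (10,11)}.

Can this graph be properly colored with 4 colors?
Yes, G is 4-colorable

A valid 4-coloring: color 1: [6, 10]; color 2: [7]; color 3: [8, 11]; color 4: [9].
(χ(G) = 4 ≤ 4.)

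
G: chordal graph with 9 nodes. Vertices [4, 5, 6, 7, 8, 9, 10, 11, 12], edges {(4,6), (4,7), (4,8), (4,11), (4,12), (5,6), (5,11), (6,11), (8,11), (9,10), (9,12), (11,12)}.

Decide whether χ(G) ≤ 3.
A valid 3-coloring: color 1: [7, 9, 11]; color 2: [4, 5, 10]; color 3: [6, 8, 12].
(χ(G) = 3 ≤ 3.)

Yes, G is 3-colorable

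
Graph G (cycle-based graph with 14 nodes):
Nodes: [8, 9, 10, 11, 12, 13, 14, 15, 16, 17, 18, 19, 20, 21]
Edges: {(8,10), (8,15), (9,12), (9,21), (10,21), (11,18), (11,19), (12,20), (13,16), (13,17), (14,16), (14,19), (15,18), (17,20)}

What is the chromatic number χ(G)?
χ(G) = 2

Clique number ω(G) = 2 (lower bound: χ ≥ ω).
The graph is bipartite (no odd cycle), so 2 colors suffice: χ(G) = 2.
A valid 2-coloring: color 1: [8, 12, 16, 17, 18, 19, 21]; color 2: [9, 10, 11, 13, 14, 15, 20].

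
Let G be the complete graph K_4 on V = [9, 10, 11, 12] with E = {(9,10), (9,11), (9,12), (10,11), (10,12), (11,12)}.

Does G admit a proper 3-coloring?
The clique on vertices [9, 10, 11, 12] has size 4 > 3, so it alone needs 4 colors.

No, G is not 3-colorable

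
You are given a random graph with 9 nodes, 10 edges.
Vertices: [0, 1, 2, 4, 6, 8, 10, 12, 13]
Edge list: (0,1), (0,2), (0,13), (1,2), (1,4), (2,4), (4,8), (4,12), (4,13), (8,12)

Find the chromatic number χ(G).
χ(G) = 3

Clique number ω(G) = 3 (lower bound: χ ≥ ω).
The clique on [0, 1, 2] has size 3, forcing χ ≥ 3, and the coloring below uses 3 colors, so χ(G) = 3.
A valid 3-coloring: color 1: [0, 4, 6, 10]; color 2: [1, 8, 13]; color 3: [2, 12].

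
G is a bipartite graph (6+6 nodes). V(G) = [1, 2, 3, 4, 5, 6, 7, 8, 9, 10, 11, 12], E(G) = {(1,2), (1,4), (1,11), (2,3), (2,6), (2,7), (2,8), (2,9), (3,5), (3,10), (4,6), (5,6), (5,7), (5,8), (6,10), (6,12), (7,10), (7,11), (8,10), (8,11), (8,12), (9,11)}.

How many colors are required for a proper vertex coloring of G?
χ(G) = 2

Clique number ω(G) = 2 (lower bound: χ ≥ ω).
The graph is bipartite (no odd cycle), so 2 colors suffice: χ(G) = 2.
A valid 2-coloring: color 1: [2, 4, 5, 10, 11, 12]; color 2: [1, 3, 6, 7, 8, 9].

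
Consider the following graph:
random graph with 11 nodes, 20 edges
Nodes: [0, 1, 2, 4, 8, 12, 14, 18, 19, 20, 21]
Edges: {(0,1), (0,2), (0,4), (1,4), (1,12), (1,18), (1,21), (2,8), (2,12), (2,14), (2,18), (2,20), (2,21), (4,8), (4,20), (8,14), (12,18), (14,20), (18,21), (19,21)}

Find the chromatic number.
Clique number ω(G) = 3 (lower bound: χ ≥ ω).
The clique on [0, 1, 4] has size 3, forcing χ ≥ 3, and the coloring below uses 3 colors, so χ(G) = 3.
A valid 3-coloring: color 1: [1, 2, 19]; color 2: [4, 14, 18]; color 3: [0, 8, 12, 20, 21].

χ(G) = 3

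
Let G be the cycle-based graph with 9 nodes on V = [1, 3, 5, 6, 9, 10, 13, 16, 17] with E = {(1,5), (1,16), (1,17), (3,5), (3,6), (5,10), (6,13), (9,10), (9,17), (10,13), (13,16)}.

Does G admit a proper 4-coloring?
A valid 4-coloring: color 1: [1, 6, 10]; color 2: [5, 13, 17]; color 3: [3, 9, 16].
(χ(G) = 3 ≤ 4.)

Yes, G is 4-colorable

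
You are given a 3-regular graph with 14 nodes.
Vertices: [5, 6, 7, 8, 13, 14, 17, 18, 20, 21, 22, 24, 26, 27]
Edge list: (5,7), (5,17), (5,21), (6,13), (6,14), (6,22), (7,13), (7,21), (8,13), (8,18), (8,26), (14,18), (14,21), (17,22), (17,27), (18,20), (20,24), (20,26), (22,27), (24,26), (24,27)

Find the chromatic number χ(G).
χ(G) = 3

Clique number ω(G) = 3 (lower bound: χ ≥ ω).
The clique on [5, 7, 21] has size 3, forcing χ ≥ 3, and the coloring below uses 3 colors, so χ(G) = 3.
A valid 3-coloring: color 1: [6, 7, 8, 20, 27]; color 2: [5, 13, 14, 22, 24]; color 3: [17, 18, 21, 26].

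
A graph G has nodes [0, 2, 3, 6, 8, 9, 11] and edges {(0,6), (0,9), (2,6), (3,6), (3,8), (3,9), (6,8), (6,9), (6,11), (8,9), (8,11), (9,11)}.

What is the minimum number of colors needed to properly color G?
χ(G) = 4

Clique number ω(G) = 4 (lower bound: χ ≥ ω).
The clique on [3, 6, 8, 9] has size 4, forcing χ ≥ 4, and the coloring below uses 4 colors, so χ(G) = 4.
A valid 4-coloring: color 1: [6]; color 2: [2, 9]; color 3: [0, 8]; color 4: [3, 11].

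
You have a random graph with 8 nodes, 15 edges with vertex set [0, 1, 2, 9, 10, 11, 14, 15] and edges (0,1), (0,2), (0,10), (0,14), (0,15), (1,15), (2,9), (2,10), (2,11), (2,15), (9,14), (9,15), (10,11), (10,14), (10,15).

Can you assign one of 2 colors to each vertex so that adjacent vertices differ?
No, G is not 2-colorable

The clique on vertices [0, 2, 10, 15] has size 4 > 2, so it alone needs 4 colors.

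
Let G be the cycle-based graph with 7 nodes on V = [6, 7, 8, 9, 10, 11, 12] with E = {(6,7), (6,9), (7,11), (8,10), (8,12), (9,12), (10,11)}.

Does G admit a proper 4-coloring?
Yes, G is 4-colorable

A valid 4-coloring: color 1: [7, 8, 9]; color 2: [6, 10, 12]; color 3: [11].
(χ(G) = 3 ≤ 4.)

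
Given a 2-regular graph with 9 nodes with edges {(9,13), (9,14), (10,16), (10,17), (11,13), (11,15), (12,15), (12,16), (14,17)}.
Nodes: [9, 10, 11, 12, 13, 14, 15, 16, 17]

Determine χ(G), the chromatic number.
χ(G) = 3

Clique number ω(G) = 2 (lower bound: χ ≥ ω).
Odd cycle [14, 9, 13, 11, 15, 12, 16, 10, 17] needs 3 colors (χ ≥ 3).
The coloring below uses 3 colors, so χ(G) = 3.
A valid 3-coloring: color 1: [10, 11, 12, 14]; color 2: [13, 15, 16, 17]; color 3: [9].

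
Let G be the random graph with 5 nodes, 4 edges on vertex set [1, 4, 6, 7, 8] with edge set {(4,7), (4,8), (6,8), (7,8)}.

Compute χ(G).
Clique number ω(G) = 3 (lower bound: χ ≥ ω).
The clique on [4, 7, 8] has size 3, forcing χ ≥ 3, and the coloring below uses 3 colors, so χ(G) = 3.
A valid 3-coloring: color 1: [1, 8]; color 2: [4, 6]; color 3: [7].

χ(G) = 3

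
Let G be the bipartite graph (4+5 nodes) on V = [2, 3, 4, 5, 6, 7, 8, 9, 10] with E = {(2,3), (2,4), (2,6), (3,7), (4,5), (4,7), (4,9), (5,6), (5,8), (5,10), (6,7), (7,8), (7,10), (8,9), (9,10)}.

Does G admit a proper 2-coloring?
Yes, G is 2-colorable

A valid 2-coloring: color 1: [2, 5, 7, 9]; color 2: [3, 4, 6, 8, 10].
(χ(G) = 2 ≤ 2.)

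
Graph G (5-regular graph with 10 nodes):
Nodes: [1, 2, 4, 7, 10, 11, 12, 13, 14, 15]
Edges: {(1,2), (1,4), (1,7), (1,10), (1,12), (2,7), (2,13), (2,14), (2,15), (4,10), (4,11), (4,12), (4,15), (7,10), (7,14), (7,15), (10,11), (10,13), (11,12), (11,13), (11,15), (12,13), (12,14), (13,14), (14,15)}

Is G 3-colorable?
No, G is not 3-colorable

The clique on vertices [2, 7, 14, 15] has size 4 > 3, so it alone needs 4 colors.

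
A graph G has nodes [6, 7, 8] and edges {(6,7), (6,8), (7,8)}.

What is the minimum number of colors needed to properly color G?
χ(G) = 3

Clique number ω(G) = 3 (lower bound: χ ≥ ω).
The clique on [6, 7, 8] has size 3, forcing χ ≥ 3, and the coloring below uses 3 colors, so χ(G) = 3.
A valid 3-coloring: color 1: [7]; color 2: [8]; color 3: [6].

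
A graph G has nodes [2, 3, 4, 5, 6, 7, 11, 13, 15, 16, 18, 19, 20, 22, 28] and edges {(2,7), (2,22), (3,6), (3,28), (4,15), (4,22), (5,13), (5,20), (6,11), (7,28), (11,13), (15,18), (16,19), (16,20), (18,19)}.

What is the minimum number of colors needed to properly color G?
Clique number ω(G) = 2 (lower bound: χ ≥ ω).
Odd cycle [6, 3, 28, 7, 2, 22, 4, 15, 18, 19, 16, 20, 5, 13, 11] needs 3 colors (χ ≥ 3).
The coloring below uses 3 colors, so χ(G) = 3.
A valid 3-coloring: color 1: [2, 4, 6, 13, 16, 18, 28]; color 2: [3, 7, 11, 15, 19, 20, 22]; color 3: [5].

χ(G) = 3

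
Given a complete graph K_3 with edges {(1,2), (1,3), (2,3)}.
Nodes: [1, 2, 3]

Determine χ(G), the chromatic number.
Clique number ω(G) = 3 (lower bound: χ ≥ ω).
The clique on [1, 2, 3] has size 3, forcing χ ≥ 3, and the coloring below uses 3 colors, so χ(G) = 3.
A valid 3-coloring: color 1: [3]; color 2: [2]; color 3: [1].

χ(G) = 3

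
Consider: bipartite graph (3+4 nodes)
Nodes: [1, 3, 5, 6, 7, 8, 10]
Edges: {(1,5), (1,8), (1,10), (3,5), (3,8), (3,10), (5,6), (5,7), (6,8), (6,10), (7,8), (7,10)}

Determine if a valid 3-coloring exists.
Yes, G is 3-colorable

A valid 3-coloring: color 1: [5, 8, 10]; color 2: [1, 3, 6, 7].
(χ(G) = 2 ≤ 3.)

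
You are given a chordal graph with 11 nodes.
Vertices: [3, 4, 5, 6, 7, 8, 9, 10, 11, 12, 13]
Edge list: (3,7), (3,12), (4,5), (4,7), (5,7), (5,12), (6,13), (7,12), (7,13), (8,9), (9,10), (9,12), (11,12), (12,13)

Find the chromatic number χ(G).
χ(G) = 3

Clique number ω(G) = 3 (lower bound: χ ≥ ω).
The clique on [4, 5, 7] has size 3, forcing χ ≥ 3, and the coloring below uses 3 colors, so χ(G) = 3.
A valid 3-coloring: color 1: [4, 6, 8, 10, 12]; color 2: [7, 9, 11]; color 3: [3, 5, 13].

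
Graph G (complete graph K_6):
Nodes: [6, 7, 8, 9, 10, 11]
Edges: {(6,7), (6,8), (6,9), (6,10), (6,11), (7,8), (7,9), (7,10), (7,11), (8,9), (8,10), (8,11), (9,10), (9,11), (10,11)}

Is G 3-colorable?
The clique on vertices [6, 7, 8, 9, 10, 11] has size 6 > 3, so it alone needs 6 colors.

No, G is not 3-colorable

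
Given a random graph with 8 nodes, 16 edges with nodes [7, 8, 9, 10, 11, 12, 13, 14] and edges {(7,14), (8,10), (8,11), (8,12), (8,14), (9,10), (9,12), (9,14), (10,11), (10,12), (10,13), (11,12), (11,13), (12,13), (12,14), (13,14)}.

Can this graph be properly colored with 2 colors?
No, G is not 2-colorable

The clique on vertices [8, 10, 11, 12] has size 4 > 2, so it alone needs 4 colors.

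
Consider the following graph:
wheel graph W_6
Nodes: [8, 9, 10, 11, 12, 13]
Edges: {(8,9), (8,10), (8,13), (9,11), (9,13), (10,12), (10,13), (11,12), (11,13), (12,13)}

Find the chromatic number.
χ(G) = 4

Clique number ω(G) = 3 (lower bound: χ ≥ ω).
Odd cycle [8, 9, 11, 12, 10] needs 3 colors (χ ≥ 3).
Vertex 13 is adjacent to every vertex of [8, 9, 10, 11, 12], which already need 3 colors among themselves, so 13 needs a new color (χ ≥ 4).
The coloring below uses 4 colors, so χ(G) = 4.
A valid 4-coloring: color 1: [13]; color 2: [8, 12]; color 3: [9, 10]; color 4: [11].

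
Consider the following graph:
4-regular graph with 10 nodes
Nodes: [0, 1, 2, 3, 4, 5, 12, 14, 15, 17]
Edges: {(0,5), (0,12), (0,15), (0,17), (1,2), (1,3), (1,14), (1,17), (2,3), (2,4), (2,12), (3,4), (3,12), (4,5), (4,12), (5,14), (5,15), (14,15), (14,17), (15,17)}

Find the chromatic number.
Clique number ω(G) = 4 (lower bound: χ ≥ ω).
The clique on [2, 3, 4, 12] has size 4, forcing χ ≥ 4, and the coloring below uses 4 colors, so χ(G) = 4.
A valid 4-coloring: color 1: [1, 5, 12]; color 2: [3, 15]; color 3: [4, 17]; color 4: [0, 2, 14].

χ(G) = 4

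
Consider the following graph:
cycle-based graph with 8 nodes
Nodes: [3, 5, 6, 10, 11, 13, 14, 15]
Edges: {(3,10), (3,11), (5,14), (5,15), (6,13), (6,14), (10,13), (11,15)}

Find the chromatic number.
Clique number ω(G) = 2 (lower bound: χ ≥ ω).
The graph is bipartite (no odd cycle), so 2 colors suffice: χ(G) = 2.
A valid 2-coloring: color 1: [5, 6, 10, 11]; color 2: [3, 13, 14, 15].

χ(G) = 2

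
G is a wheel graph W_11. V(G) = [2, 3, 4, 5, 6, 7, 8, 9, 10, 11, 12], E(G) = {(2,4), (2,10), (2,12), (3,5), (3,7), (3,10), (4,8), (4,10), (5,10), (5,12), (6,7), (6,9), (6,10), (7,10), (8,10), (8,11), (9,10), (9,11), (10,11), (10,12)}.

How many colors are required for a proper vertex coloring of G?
χ(G) = 3

Clique number ω(G) = 3 (lower bound: χ ≥ ω).
The clique on [2, 4, 10] has size 3, forcing χ ≥ 3, and the coloring below uses 3 colors, so χ(G) = 3.
A valid 3-coloring: color 1: [10]; color 2: [3, 4, 6, 11, 12]; color 3: [2, 5, 7, 8, 9].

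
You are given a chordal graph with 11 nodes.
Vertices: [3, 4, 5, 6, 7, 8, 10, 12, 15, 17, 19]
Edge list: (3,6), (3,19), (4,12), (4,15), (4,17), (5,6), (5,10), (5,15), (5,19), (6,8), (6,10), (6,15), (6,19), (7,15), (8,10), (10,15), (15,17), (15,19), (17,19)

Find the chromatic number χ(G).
Clique number ω(G) = 4 (lower bound: χ ≥ ω).
The clique on [5, 6, 10, 15] has size 4, forcing χ ≥ 4, and the coloring below uses 4 colors, so χ(G) = 4.
A valid 4-coloring: color 1: [3, 8, 12, 15]; color 2: [6, 7, 17]; color 3: [4, 10, 19]; color 4: [5].

χ(G) = 4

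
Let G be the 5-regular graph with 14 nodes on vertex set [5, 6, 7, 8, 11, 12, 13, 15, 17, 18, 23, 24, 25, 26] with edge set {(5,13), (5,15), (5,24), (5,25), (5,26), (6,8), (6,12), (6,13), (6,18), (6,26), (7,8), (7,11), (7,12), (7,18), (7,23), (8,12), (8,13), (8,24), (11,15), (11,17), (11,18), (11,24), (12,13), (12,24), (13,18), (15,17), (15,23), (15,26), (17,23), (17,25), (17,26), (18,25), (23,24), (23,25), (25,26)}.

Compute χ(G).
χ(G) = 4

Clique number ω(G) = 4 (lower bound: χ ≥ ω).
The clique on [6, 8, 12, 13] has size 4, forcing χ ≥ 4, and the coloring below uses 4 colors, so χ(G) = 4.
A valid 4-coloring: color 1: [5, 8, 17, 18]; color 2: [6, 7, 15, 24, 25]; color 3: [11, 13, 23, 26]; color 4: [12].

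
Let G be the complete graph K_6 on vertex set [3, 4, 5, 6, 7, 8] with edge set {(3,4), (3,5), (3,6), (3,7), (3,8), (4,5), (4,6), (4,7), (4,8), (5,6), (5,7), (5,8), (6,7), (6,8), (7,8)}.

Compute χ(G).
χ(G) = 6

Clique number ω(G) = 6 (lower bound: χ ≥ ω).
The clique on [3, 4, 5, 6, 7, 8] has size 6, forcing χ ≥ 6, and the coloring below uses 6 colors, so χ(G) = 6.
A valid 6-coloring: color 1: [8]; color 2: [6]; color 3: [4]; color 4: [3]; color 5: [7]; color 6: [5].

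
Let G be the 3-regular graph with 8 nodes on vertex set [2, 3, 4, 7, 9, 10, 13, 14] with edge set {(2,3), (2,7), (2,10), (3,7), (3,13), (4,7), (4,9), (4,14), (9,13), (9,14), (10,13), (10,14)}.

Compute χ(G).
Clique number ω(G) = 3 (lower bound: χ ≥ ω).
The clique on [2, 3, 7] has size 3, forcing χ ≥ 3, and the coloring below uses 3 colors, so χ(G) = 3.
A valid 3-coloring: color 1: [3, 4, 10]; color 2: [2, 13, 14]; color 3: [7, 9].

χ(G) = 3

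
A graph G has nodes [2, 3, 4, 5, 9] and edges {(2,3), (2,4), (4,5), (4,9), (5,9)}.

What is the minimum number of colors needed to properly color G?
Clique number ω(G) = 3 (lower bound: χ ≥ ω).
The clique on [4, 5, 9] has size 3, forcing χ ≥ 3, and the coloring below uses 3 colors, so χ(G) = 3.
A valid 3-coloring: color 1: [3, 4]; color 2: [2, 9]; color 3: [5].

χ(G) = 3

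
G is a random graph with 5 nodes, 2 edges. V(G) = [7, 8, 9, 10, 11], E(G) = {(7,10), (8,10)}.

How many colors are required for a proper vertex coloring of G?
χ(G) = 2

Clique number ω(G) = 2 (lower bound: χ ≥ ω).
The graph is bipartite (no odd cycle), so 2 colors suffice: χ(G) = 2.
A valid 2-coloring: color 1: [9, 10, 11]; color 2: [7, 8].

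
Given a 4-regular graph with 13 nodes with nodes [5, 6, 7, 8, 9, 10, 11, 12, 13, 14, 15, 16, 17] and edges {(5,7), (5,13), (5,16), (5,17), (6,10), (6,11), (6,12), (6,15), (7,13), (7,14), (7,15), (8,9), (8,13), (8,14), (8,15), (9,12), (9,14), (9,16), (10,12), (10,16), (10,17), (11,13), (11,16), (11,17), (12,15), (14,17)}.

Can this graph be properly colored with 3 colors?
Yes, G is 3-colorable

A valid 3-coloring: color 1: [5, 9, 10, 11, 15]; color 2: [7, 8, 12, 16, 17]; color 3: [6, 13, 14].
(χ(G) = 3 ≤ 3.)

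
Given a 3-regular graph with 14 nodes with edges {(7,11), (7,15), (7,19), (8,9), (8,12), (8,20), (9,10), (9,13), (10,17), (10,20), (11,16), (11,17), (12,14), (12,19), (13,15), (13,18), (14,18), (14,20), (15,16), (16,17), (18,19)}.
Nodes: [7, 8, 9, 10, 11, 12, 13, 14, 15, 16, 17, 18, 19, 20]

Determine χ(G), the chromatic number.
Clique number ω(G) = 3 (lower bound: χ ≥ ω).
The clique on [11, 16, 17] has size 3, forcing χ ≥ 3, and the coloring below uses 3 colors, so χ(G) = 3.
A valid 3-coloring: color 1: [7, 9, 12, 16, 18, 20]; color 2: [8, 14, 15, 17, 19]; color 3: [10, 11, 13].

χ(G) = 3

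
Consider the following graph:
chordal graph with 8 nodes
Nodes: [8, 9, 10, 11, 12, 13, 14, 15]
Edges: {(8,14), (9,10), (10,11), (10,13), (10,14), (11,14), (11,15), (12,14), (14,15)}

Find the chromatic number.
χ(G) = 3

Clique number ω(G) = 3 (lower bound: χ ≥ ω).
The clique on [10, 11, 14] has size 3, forcing χ ≥ 3, and the coloring below uses 3 colors, so χ(G) = 3.
A valid 3-coloring: color 1: [9, 13, 14]; color 2: [8, 10, 12, 15]; color 3: [11].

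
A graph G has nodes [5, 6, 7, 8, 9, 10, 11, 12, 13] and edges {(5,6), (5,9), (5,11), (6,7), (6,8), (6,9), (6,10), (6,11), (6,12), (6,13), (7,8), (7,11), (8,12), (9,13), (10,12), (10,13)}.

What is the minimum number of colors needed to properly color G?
Clique number ω(G) = 3 (lower bound: χ ≥ ω).
The clique on [5, 6, 9] has size 3, forcing χ ≥ 3, and the coloring below uses 3 colors, so χ(G) = 3.
A valid 3-coloring: color 1: [6]; color 2: [8, 9, 10, 11]; color 3: [5, 7, 12, 13].

χ(G) = 3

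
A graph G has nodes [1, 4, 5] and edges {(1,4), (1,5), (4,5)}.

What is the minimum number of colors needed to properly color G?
χ(G) = 3

Clique number ω(G) = 3 (lower bound: χ ≥ ω).
The clique on [1, 4, 5] has size 3, forcing χ ≥ 3, and the coloring below uses 3 colors, so χ(G) = 3.
A valid 3-coloring: color 1: [5]; color 2: [1]; color 3: [4].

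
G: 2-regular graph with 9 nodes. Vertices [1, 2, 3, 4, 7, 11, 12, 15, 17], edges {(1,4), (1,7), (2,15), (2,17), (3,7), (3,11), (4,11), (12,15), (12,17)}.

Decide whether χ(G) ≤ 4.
A valid 4-coloring: color 1: [2, 3, 4, 12]; color 2: [7, 11, 15, 17]; color 3: [1].
(χ(G) = 3 ≤ 4.)

Yes, G is 4-colorable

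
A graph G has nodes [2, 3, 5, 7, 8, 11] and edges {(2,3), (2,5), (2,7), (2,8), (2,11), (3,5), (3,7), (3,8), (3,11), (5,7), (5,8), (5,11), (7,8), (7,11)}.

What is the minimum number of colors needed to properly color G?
χ(G) = 5

Clique number ω(G) = 5 (lower bound: χ ≥ ω).
The clique on [2, 3, 5, 7, 8] has size 5, forcing χ ≥ 5, and the coloring below uses 5 colors, so χ(G) = 5.
A valid 5-coloring: color 1: [3]; color 2: [2]; color 3: [5]; color 4: [7]; color 5: [8, 11].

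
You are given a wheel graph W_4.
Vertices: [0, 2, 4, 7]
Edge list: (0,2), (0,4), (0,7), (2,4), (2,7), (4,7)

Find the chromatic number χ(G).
χ(G) = 4

Clique number ω(G) = 4 (lower bound: χ ≥ ω).
The clique on [0, 2, 4, 7] has size 4, forcing χ ≥ 4, and the coloring below uses 4 colors, so χ(G) = 4.
A valid 4-coloring: color 1: [2]; color 2: [4]; color 3: [7]; color 4: [0].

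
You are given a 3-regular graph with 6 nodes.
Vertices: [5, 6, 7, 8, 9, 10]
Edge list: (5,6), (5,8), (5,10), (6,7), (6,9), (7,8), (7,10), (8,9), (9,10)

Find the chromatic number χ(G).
χ(G) = 2

Clique number ω(G) = 2 (lower bound: χ ≥ ω).
The graph is bipartite (no odd cycle), so 2 colors suffice: χ(G) = 2.
A valid 2-coloring: color 1: [5, 7, 9]; color 2: [6, 8, 10].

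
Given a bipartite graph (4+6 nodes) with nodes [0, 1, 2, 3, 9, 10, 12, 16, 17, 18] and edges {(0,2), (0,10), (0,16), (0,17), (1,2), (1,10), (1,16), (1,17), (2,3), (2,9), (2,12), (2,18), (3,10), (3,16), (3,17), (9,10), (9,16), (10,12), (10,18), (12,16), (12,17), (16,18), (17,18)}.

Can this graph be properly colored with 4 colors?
A valid 4-coloring: color 1: [2, 10, 16, 17]; color 2: [0, 1, 3, 9, 12, 18].
(χ(G) = 2 ≤ 4.)

Yes, G is 4-colorable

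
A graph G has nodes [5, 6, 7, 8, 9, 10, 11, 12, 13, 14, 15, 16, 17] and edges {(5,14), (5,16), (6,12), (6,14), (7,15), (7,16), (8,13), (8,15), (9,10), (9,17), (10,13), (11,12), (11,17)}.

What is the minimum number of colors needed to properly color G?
χ(G) = 3

Clique number ω(G) = 2 (lower bound: χ ≥ ω).
Odd cycle [6, 12, 11, 17, 9, 10, 13, 8, 15, 7, 16, 5, 14] needs 3 colors (χ ≥ 3).
The coloring below uses 3 colors, so χ(G) = 3.
A valid 3-coloring: color 1: [5, 6, 9, 11, 13, 15]; color 2: [7, 8, 10, 12, 14, 17]; color 3: [16].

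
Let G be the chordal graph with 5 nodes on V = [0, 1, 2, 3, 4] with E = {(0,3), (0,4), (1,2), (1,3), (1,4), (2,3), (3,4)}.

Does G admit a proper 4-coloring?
A valid 4-coloring: color 1: [3]; color 2: [2, 4]; color 3: [0, 1].
(χ(G) = 3 ≤ 4.)

Yes, G is 4-colorable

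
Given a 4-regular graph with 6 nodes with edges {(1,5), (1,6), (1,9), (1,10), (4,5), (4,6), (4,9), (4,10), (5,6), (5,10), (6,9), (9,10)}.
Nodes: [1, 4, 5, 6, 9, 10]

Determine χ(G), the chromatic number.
χ(G) = 3

Clique number ω(G) = 3 (lower bound: χ ≥ ω).
The clique on [1, 9, 10] has size 3, forcing χ ≥ 3, and the coloring below uses 3 colors, so χ(G) = 3.
A valid 3-coloring: color 1: [1, 4]; color 2: [6, 10]; color 3: [5, 9].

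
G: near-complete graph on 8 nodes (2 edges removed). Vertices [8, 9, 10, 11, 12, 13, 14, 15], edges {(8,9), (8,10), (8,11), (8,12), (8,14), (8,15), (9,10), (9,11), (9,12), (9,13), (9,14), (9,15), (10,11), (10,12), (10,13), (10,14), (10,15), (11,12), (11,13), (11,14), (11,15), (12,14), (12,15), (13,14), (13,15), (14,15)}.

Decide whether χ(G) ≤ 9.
A valid 9-coloring: color 1: [10]; color 2: [9]; color 3: [15]; color 4: [14]; color 5: [11]; color 6: [12, 13]; color 7: [8].
(χ(G) = 7 ≤ 9.)

Yes, G is 9-colorable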